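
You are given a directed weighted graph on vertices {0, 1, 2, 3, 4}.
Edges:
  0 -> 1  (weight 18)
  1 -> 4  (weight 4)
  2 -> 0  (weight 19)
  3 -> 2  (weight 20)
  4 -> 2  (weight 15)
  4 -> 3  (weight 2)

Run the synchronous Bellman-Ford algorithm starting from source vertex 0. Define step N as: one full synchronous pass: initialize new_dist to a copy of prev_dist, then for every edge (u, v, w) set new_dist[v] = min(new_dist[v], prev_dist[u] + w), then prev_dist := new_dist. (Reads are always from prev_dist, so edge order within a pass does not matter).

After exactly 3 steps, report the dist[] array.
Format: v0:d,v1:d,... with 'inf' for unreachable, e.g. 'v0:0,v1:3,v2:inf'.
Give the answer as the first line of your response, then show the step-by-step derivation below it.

v0:0,v1:18,v2:37,v3:24,v4:22

step 1: dist = v0:0,v1:18,v2:inf,v3:inf,v4:inf
step 2: dist = v0:0,v1:18,v2:inf,v3:inf,v4:22
step 3: dist = v0:0,v1:18,v2:37,v3:24,v4:22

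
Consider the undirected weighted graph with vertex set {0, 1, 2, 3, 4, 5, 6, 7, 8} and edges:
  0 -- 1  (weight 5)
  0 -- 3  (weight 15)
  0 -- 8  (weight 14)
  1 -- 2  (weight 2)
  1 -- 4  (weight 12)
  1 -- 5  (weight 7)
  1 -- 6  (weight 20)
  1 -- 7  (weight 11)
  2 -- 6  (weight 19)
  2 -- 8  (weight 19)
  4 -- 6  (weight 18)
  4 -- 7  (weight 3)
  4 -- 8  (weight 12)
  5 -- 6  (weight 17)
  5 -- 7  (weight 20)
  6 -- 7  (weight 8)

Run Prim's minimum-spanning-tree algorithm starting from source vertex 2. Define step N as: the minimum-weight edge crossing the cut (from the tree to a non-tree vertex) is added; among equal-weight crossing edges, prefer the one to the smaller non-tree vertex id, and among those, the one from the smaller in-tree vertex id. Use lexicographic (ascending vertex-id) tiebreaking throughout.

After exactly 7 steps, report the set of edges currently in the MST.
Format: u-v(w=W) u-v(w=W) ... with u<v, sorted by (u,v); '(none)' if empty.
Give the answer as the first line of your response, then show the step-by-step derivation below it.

0-1(w=5) 1-2(w=2) 1-5(w=7) 1-7(w=11) 4-7(w=3) 4-8(w=12) 6-7(w=8)

step 1: add edge 1-2 (w=2); MST = {1-2(w=2)}
step 2: add edge 0-1 (w=5); MST = {0-1(w=5) 1-2(w=2)}
step 3: add edge 1-5 (w=7); MST = {0-1(w=5) 1-2(w=2) 1-5(w=7)}
step 4: add edge 1-7 (w=11); MST = {0-1(w=5) 1-2(w=2) 1-5(w=7) 1-7(w=11)}
step 5: add edge 4-7 (w=3); MST = {0-1(w=5) 1-2(w=2) 1-5(w=7) 1-7(w=11) 4-7(w=3)}
step 6: add edge 6-7 (w=8); MST = {0-1(w=5) 1-2(w=2) 1-5(w=7) 1-7(w=11) 4-7(w=3) 6-7(w=8)}
step 7: add edge 4-8 (w=12); MST = {0-1(w=5) 1-2(w=2) 1-5(w=7) 1-7(w=11) 4-7(w=3) 4-8(w=12) 6-7(w=8)}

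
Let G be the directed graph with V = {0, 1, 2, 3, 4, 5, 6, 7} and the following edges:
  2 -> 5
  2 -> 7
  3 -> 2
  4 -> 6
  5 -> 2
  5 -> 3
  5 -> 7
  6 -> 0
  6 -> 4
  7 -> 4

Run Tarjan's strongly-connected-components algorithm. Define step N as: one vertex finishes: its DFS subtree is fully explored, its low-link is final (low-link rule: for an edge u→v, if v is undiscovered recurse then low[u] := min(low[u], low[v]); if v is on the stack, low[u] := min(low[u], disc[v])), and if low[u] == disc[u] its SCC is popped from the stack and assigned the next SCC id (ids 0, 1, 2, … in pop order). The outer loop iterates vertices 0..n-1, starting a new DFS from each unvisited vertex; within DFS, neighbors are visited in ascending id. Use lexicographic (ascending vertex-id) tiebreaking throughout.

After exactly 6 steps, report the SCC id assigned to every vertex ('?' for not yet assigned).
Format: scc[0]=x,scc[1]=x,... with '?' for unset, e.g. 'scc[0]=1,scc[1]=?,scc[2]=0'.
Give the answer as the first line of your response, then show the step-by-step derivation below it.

scc[0]=0,scc[1]=1,scc[2]=?,scc[3]=?,scc[4]=2,scc[5]=?,scc[6]=2,scc[7]=3

step 1: low=(low[0]=0,low[1]=?,low[2]=?,low[3]=?,low[4]=?,low[5]=?,low[6]=?,low[7]=?); scc=(scc[0]=0,scc[1]=?,scc[2]=?,scc[3]=?,scc[4]=?,scc[5]=?,scc[6]=?,scc[7]=?)
step 2: low=(low[0]=0,low[1]=1,low[2]=?,low[3]=?,low[4]=?,low[5]=?,low[6]=?,low[7]=?); scc=(scc[0]=0,scc[1]=1,scc[2]=?,scc[3]=?,scc[4]=?,scc[5]=?,scc[6]=?,scc[7]=?)
step 3: low=(low[0]=0,low[1]=1,low[2]=2,low[3]=2,low[4]=?,low[5]=2,low[6]=?,low[7]=?); scc=(scc[0]=0,scc[1]=1,scc[2]=?,scc[3]=?,scc[4]=?,scc[5]=?,scc[6]=?,scc[7]=?)
step 4: low=(low[0]=0,low[1]=1,low[2]=2,low[3]=2,low[4]=6,low[5]=2,low[6]=6,low[7]=5); scc=(scc[0]=0,scc[1]=1,scc[2]=?,scc[3]=?,scc[4]=?,scc[5]=?,scc[6]=?,scc[7]=?)
step 5: low=(low[0]=0,low[1]=1,low[2]=2,low[3]=2,low[4]=6,low[5]=2,low[6]=6,low[7]=5); scc=(scc[0]=0,scc[1]=1,scc[2]=?,scc[3]=?,scc[4]=2,scc[5]=?,scc[6]=2,scc[7]=?)
step 6: low=(low[0]=0,low[1]=1,low[2]=2,low[3]=2,low[4]=6,low[5]=2,low[6]=6,low[7]=5); scc=(scc[0]=0,scc[1]=1,scc[2]=?,scc[3]=?,scc[4]=2,scc[5]=?,scc[6]=2,scc[7]=3)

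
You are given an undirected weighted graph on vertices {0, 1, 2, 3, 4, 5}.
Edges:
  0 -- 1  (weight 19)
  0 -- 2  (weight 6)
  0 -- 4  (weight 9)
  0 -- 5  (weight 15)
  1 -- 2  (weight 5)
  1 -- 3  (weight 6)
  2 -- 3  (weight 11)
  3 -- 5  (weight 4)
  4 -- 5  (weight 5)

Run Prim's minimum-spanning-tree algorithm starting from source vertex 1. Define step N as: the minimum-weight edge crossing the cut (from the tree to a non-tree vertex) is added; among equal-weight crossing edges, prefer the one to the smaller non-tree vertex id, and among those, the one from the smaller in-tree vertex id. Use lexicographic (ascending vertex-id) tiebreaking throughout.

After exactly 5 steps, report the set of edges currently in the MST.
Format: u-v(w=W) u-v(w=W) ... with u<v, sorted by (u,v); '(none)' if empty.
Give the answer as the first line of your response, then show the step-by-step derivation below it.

0-2(w=6) 1-2(w=5) 1-3(w=6) 3-5(w=4) 4-5(w=5)

step 1: add edge 1-2 (w=5); MST = {1-2(w=5)}
step 2: add edge 0-2 (w=6); MST = {0-2(w=6) 1-2(w=5)}
step 3: add edge 1-3 (w=6); MST = {0-2(w=6) 1-2(w=5) 1-3(w=6)}
step 4: add edge 3-5 (w=4); MST = {0-2(w=6) 1-2(w=5) 1-3(w=6) 3-5(w=4)}
step 5: add edge 4-5 (w=5); MST = {0-2(w=6) 1-2(w=5) 1-3(w=6) 3-5(w=4) 4-5(w=5)}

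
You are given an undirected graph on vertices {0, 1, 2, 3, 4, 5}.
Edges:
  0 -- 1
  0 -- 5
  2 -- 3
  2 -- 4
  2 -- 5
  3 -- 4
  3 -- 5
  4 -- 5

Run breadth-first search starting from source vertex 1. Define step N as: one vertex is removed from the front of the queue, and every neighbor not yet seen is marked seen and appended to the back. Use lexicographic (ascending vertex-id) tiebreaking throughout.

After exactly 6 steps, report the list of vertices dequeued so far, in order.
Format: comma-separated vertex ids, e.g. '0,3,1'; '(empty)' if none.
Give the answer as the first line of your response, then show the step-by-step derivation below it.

1,0,5,2,3,4

step 1: dequeue 1; queue=[0]; order=1
step 2: dequeue 0; queue=[5]; order=1,0
step 3: dequeue 5; queue=[2,3,4]; order=1,0,5
step 4: dequeue 2; queue=[3,4]; order=1,0,5,2
step 5: dequeue 3; queue=[4]; order=1,0,5,2,3
step 6: dequeue 4; queue=[(empty)]; order=1,0,5,2,3,4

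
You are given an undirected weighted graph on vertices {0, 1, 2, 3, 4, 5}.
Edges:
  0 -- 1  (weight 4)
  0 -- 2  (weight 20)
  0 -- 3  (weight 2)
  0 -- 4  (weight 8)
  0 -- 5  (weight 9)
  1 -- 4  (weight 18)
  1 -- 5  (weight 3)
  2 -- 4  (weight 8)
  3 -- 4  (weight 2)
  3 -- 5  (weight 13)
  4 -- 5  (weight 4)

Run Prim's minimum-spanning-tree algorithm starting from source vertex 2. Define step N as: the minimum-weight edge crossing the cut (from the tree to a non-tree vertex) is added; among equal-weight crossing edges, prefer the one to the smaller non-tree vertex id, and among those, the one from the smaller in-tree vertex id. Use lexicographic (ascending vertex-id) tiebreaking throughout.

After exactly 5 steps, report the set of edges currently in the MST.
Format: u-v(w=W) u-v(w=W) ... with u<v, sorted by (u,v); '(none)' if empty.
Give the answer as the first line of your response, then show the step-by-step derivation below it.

0-1(w=4) 0-3(w=2) 1-5(w=3) 2-4(w=8) 3-4(w=2)

step 1: add edge 2-4 (w=8); MST = {2-4(w=8)}
step 2: add edge 3-4 (w=2); MST = {2-4(w=8) 3-4(w=2)}
step 3: add edge 0-3 (w=2); MST = {0-3(w=2) 2-4(w=8) 3-4(w=2)}
step 4: add edge 0-1 (w=4); MST = {0-1(w=4) 0-3(w=2) 2-4(w=8) 3-4(w=2)}
step 5: add edge 1-5 (w=3); MST = {0-1(w=4) 0-3(w=2) 1-5(w=3) 2-4(w=8) 3-4(w=2)}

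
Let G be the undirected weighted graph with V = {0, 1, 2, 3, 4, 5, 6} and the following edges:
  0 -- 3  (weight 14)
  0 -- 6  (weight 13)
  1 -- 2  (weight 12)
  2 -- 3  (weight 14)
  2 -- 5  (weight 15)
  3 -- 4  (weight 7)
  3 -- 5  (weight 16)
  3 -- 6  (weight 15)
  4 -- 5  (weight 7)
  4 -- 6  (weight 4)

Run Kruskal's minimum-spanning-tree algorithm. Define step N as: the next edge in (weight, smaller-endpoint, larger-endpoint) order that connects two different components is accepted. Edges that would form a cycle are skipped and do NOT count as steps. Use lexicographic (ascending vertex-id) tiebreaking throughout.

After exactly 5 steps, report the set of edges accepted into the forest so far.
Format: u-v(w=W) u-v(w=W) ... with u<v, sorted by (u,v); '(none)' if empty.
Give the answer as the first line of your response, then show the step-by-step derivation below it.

0-6(w=13) 1-2(w=12) 3-4(w=7) 4-5(w=7) 4-6(w=4)

step 1: add edge 4-6 (w=4); MST = {4-6(w=4)}
step 2: add edge 3-4 (w=7); MST = {3-4(w=7) 4-6(w=4)}
step 3: add edge 4-5 (w=7); MST = {3-4(w=7) 4-5(w=7) 4-6(w=4)}
step 4: add edge 1-2 (w=12); MST = {1-2(w=12) 3-4(w=7) 4-5(w=7) 4-6(w=4)}
step 5: add edge 0-6 (w=13); MST = {0-6(w=13) 1-2(w=12) 3-4(w=7) 4-5(w=7) 4-6(w=4)}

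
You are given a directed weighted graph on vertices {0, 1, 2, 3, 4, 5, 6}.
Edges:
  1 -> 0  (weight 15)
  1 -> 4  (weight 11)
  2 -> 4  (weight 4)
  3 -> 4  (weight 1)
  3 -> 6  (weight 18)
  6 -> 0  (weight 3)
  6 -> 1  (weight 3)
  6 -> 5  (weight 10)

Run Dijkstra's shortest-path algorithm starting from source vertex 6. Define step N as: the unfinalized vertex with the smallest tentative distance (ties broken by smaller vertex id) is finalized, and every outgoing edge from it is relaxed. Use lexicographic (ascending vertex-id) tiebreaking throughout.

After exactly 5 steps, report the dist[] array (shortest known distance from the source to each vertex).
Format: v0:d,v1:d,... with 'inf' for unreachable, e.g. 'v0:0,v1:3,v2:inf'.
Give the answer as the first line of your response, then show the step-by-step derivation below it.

v0:3,v1:3,v2:inf,v3:inf,v4:14,v5:10,v6:0

step 1: dist = v0:3,v1:3,v2:inf,v3:inf,v4:inf,v5:10,v6:0
step 2: dist = v0:3,v1:3,v2:inf,v3:inf,v4:inf,v5:10,v6:0
step 3: dist = v0:3,v1:3,v2:inf,v3:inf,v4:14,v5:10,v6:0
step 4: dist = v0:3,v1:3,v2:inf,v3:inf,v4:14,v5:10,v6:0
step 5: dist = v0:3,v1:3,v2:inf,v3:inf,v4:14,v5:10,v6:0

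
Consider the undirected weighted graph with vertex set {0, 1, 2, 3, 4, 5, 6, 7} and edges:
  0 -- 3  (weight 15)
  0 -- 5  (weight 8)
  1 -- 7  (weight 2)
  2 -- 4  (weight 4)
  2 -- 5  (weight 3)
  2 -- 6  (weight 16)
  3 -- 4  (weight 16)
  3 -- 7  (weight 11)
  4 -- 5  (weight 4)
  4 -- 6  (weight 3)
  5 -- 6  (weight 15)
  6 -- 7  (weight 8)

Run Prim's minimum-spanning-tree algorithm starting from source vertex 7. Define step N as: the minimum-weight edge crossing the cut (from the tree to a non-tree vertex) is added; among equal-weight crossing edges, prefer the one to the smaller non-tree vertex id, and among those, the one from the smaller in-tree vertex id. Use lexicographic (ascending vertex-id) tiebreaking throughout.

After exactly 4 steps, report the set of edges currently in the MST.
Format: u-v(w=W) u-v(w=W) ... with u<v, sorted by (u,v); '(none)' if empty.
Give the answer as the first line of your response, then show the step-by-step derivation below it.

1-7(w=2) 2-4(w=4) 4-6(w=3) 6-7(w=8)

step 1: add edge 1-7 (w=2); MST = {1-7(w=2)}
step 2: add edge 6-7 (w=8); MST = {1-7(w=2) 6-7(w=8)}
step 3: add edge 4-6 (w=3); MST = {1-7(w=2) 4-6(w=3) 6-7(w=8)}
step 4: add edge 2-4 (w=4); MST = {1-7(w=2) 2-4(w=4) 4-6(w=3) 6-7(w=8)}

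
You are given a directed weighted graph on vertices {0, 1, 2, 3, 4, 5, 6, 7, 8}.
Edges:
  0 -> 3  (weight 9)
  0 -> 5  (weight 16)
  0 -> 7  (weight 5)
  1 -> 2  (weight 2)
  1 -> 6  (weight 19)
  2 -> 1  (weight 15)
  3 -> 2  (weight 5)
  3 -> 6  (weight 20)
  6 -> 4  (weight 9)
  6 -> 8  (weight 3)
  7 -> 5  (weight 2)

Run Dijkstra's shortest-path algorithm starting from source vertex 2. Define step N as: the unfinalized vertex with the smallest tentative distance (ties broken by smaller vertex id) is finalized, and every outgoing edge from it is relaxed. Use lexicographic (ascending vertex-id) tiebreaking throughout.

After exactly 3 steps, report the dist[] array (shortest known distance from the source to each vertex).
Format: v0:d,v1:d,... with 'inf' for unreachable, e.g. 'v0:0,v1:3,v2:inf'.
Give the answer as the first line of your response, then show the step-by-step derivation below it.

v0:inf,v1:15,v2:0,v3:inf,v4:43,v5:inf,v6:34,v7:inf,v8:37

step 1: dist = v0:inf,v1:15,v2:0,v3:inf,v4:inf,v5:inf,v6:inf,v7:inf,v8:inf
step 2: dist = v0:inf,v1:15,v2:0,v3:inf,v4:inf,v5:inf,v6:34,v7:inf,v8:inf
step 3: dist = v0:inf,v1:15,v2:0,v3:inf,v4:43,v5:inf,v6:34,v7:inf,v8:37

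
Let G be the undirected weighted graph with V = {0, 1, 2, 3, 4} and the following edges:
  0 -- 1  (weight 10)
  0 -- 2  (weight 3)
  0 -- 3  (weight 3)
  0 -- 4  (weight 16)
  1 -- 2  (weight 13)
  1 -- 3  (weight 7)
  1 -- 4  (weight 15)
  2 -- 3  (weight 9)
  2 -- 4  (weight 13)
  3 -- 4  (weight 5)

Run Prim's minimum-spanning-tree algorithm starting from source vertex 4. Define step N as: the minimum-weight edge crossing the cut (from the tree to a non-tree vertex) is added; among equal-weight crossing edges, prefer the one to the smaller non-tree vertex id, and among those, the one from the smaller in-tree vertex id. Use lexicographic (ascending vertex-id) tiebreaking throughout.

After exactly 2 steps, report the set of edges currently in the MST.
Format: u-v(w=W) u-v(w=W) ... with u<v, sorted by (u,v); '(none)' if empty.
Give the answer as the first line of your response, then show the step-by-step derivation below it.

0-3(w=3) 3-4(w=5)

step 1: add edge 3-4 (w=5); MST = {3-4(w=5)}
step 2: add edge 0-3 (w=3); MST = {0-3(w=3) 3-4(w=5)}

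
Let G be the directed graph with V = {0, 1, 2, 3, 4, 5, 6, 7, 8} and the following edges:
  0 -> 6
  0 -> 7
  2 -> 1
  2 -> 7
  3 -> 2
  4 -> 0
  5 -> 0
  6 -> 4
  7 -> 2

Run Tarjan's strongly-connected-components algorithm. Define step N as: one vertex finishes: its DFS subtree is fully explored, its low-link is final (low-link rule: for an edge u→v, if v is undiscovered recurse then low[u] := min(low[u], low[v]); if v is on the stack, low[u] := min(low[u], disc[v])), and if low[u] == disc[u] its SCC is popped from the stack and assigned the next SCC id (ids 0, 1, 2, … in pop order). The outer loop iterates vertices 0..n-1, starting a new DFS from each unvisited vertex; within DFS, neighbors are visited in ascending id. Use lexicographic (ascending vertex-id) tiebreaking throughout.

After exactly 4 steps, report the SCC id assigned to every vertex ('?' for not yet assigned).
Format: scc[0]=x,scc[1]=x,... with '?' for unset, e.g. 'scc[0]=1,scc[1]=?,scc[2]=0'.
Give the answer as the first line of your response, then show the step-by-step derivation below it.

scc[0]=?,scc[1]=0,scc[2]=?,scc[3]=?,scc[4]=?,scc[5]=?,scc[6]=?,scc[7]=?,scc[8]=?

step 1: low=(low[0]=0,low[1]=?,low[2]=?,low[3]=?,low[4]=0,low[5]=?,low[6]=1,low[7]=?,low[8]=?); scc=(scc[0]=?,scc[1]=?,scc[2]=?,scc[3]=?,scc[4]=?,scc[5]=?,scc[6]=?,scc[7]=?,scc[8]=?)
step 2: low=(low[0]=0,low[1]=?,low[2]=?,low[3]=?,low[4]=0,low[5]=?,low[6]=0,low[7]=?,low[8]=?); scc=(scc[0]=?,scc[1]=?,scc[2]=?,scc[3]=?,scc[4]=?,scc[5]=?,scc[6]=?,scc[7]=?,scc[8]=?)
step 3: low=(low[0]=0,low[1]=5,low[2]=4,low[3]=?,low[4]=0,low[5]=?,low[6]=0,low[7]=3,low[8]=?); scc=(scc[0]=?,scc[1]=0,scc[2]=?,scc[3]=?,scc[4]=?,scc[5]=?,scc[6]=?,scc[7]=?,scc[8]=?)
step 4: low=(low[0]=0,low[1]=5,low[2]=3,low[3]=?,low[4]=0,low[5]=?,low[6]=0,low[7]=3,low[8]=?); scc=(scc[0]=?,scc[1]=0,scc[2]=?,scc[3]=?,scc[4]=?,scc[5]=?,scc[6]=?,scc[7]=?,scc[8]=?)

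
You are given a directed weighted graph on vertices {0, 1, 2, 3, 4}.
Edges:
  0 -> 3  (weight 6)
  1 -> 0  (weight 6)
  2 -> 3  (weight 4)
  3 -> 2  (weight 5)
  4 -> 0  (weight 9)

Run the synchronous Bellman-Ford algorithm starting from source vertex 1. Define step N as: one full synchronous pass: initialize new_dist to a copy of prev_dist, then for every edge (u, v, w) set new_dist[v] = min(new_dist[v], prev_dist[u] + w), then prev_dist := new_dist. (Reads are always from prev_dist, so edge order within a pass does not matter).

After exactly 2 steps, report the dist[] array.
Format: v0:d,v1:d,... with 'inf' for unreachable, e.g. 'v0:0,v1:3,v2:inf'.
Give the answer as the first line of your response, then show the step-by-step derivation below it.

v0:6,v1:0,v2:inf,v3:12,v4:inf

step 1: dist = v0:6,v1:0,v2:inf,v3:inf,v4:inf
step 2: dist = v0:6,v1:0,v2:inf,v3:12,v4:inf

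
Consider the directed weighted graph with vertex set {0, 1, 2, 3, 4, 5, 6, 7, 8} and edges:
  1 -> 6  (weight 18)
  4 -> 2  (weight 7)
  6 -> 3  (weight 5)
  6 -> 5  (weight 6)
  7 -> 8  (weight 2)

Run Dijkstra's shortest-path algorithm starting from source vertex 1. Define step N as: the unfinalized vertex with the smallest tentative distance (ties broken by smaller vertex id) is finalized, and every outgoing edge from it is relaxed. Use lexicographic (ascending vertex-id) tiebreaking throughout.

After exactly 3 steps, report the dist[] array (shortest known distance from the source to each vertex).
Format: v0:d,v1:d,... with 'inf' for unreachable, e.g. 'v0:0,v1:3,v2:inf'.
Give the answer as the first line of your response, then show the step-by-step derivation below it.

v0:inf,v1:0,v2:inf,v3:23,v4:inf,v5:24,v6:18,v7:inf,v8:inf

step 1: dist = v0:inf,v1:0,v2:inf,v3:inf,v4:inf,v5:inf,v6:18,v7:inf,v8:inf
step 2: dist = v0:inf,v1:0,v2:inf,v3:23,v4:inf,v5:24,v6:18,v7:inf,v8:inf
step 3: dist = v0:inf,v1:0,v2:inf,v3:23,v4:inf,v5:24,v6:18,v7:inf,v8:inf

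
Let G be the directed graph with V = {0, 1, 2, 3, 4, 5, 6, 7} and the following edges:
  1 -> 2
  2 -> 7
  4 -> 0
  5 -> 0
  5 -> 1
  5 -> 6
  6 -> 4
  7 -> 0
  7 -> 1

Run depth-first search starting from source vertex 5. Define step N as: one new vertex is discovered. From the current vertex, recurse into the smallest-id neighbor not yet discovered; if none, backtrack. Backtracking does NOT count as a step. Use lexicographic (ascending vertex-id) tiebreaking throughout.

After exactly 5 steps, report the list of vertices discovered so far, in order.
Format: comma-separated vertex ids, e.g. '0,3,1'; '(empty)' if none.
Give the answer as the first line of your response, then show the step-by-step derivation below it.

5,0,1,2,7

step 1: discover 5; path=5; order=5
step 2: discover 0; path=5>0; order=5,0
step 3: discover 1; path=5>1; order=5,0,1
step 4: discover 2; path=5>1>2; order=5,0,1,2
step 5: discover 7; path=5>1>2>7; order=5,0,1,2,7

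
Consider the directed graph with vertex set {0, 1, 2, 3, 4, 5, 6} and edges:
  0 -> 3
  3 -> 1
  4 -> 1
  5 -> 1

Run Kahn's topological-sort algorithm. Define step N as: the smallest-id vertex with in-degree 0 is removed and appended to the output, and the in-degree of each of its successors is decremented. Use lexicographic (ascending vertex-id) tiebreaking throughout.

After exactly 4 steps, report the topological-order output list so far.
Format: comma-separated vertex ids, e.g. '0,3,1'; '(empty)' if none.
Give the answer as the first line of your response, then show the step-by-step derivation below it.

0,2,3,4

step 1: output 0; order=[0]; indeg=(0,3,0,0,0,0,0)
step 2: output 2; order=[0,2]; indeg=(0,3,0,0,0,0,0)
step 3: output 3; order=[0,2,3]; indeg=(0,2,0,0,0,0,0)
step 4: output 4; order=[0,2,3,4]; indeg=(0,1,0,0,0,0,0)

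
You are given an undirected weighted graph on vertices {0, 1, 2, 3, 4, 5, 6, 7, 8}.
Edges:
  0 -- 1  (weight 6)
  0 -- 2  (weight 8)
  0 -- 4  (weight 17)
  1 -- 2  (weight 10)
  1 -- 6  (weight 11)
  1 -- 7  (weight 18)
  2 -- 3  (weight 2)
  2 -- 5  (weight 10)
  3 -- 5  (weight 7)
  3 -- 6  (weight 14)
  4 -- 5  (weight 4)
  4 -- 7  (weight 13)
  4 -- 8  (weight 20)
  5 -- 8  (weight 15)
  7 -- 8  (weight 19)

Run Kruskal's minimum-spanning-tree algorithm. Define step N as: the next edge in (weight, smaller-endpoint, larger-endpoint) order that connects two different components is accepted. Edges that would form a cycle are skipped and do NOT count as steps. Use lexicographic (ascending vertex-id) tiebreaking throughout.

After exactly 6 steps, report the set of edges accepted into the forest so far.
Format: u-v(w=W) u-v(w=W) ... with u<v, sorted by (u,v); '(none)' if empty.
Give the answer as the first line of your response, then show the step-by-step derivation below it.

0-1(w=6) 0-2(w=8) 1-6(w=11) 2-3(w=2) 3-5(w=7) 4-5(w=4)

step 1: add edge 2-3 (w=2); MST = {2-3(w=2)}
step 2: add edge 4-5 (w=4); MST = {2-3(w=2) 4-5(w=4)}
step 3: add edge 0-1 (w=6); MST = {0-1(w=6) 2-3(w=2) 4-5(w=4)}
step 4: add edge 3-5 (w=7); MST = {0-1(w=6) 2-3(w=2) 3-5(w=7) 4-5(w=4)}
step 5: add edge 0-2 (w=8); MST = {0-1(w=6) 0-2(w=8) 2-3(w=2) 3-5(w=7) 4-5(w=4)}
step 6: add edge 1-6 (w=11); MST = {0-1(w=6) 0-2(w=8) 1-6(w=11) 2-3(w=2) 3-5(w=7) 4-5(w=4)}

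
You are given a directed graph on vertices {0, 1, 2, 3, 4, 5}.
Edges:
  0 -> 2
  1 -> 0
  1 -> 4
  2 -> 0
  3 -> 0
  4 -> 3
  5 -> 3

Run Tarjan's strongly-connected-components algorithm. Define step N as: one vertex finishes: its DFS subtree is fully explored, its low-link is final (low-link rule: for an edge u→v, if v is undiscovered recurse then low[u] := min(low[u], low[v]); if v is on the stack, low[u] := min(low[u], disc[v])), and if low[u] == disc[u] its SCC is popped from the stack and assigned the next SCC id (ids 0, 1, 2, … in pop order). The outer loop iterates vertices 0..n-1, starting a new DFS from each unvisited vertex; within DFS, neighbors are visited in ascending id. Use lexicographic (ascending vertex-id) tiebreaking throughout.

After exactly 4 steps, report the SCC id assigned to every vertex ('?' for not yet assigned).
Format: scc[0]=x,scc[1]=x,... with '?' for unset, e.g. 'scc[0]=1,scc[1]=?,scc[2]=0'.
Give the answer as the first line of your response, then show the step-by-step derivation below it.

scc[0]=0,scc[1]=?,scc[2]=0,scc[3]=1,scc[4]=2,scc[5]=?

step 1: low=(low[0]=0,low[1]=?,low[2]=0,low[3]=?,low[4]=?,low[5]=?); scc=(scc[0]=?,scc[1]=?,scc[2]=?,scc[3]=?,scc[4]=?,scc[5]=?)
step 2: low=(low[0]=0,low[1]=?,low[2]=0,low[3]=?,low[4]=?,low[5]=?); scc=(scc[0]=0,scc[1]=?,scc[2]=0,scc[3]=?,scc[4]=?,scc[5]=?)
step 3: low=(low[0]=0,low[1]=2,low[2]=0,low[3]=4,low[4]=3,low[5]=?); scc=(scc[0]=0,scc[1]=?,scc[2]=0,scc[3]=1,scc[4]=?,scc[5]=?)
step 4: low=(low[0]=0,low[1]=2,low[2]=0,low[3]=4,low[4]=3,low[5]=?); scc=(scc[0]=0,scc[1]=?,scc[2]=0,scc[3]=1,scc[4]=2,scc[5]=?)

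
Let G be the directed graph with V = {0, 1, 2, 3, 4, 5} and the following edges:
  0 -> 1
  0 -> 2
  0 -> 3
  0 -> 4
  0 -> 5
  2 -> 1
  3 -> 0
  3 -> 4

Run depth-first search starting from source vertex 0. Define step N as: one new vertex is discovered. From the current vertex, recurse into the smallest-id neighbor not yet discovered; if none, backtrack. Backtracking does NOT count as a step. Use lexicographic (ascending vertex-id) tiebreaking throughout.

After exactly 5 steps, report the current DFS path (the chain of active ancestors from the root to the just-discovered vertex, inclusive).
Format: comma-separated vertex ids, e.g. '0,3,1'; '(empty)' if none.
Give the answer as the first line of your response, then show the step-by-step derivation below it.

0,3,4

step 1: discover 0; path=0; order=0
step 2: discover 1; path=0>1; order=0,1
step 3: discover 2; path=0>2; order=0,1,2
step 4: discover 3; path=0>3; order=0,1,2,3
step 5: discover 4; path=0>3>4; order=0,1,2,3,4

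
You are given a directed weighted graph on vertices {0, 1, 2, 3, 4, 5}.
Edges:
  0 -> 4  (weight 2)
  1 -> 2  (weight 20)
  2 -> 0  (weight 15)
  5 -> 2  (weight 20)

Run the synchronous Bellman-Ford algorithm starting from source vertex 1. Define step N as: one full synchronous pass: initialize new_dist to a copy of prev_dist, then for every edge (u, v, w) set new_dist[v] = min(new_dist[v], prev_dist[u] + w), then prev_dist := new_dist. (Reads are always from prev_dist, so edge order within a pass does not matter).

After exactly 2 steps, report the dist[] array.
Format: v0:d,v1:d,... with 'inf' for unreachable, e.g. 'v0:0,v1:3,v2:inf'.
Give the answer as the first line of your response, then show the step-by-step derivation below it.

v0:35,v1:0,v2:20,v3:inf,v4:inf,v5:inf

step 1: dist = v0:inf,v1:0,v2:20,v3:inf,v4:inf,v5:inf
step 2: dist = v0:35,v1:0,v2:20,v3:inf,v4:inf,v5:inf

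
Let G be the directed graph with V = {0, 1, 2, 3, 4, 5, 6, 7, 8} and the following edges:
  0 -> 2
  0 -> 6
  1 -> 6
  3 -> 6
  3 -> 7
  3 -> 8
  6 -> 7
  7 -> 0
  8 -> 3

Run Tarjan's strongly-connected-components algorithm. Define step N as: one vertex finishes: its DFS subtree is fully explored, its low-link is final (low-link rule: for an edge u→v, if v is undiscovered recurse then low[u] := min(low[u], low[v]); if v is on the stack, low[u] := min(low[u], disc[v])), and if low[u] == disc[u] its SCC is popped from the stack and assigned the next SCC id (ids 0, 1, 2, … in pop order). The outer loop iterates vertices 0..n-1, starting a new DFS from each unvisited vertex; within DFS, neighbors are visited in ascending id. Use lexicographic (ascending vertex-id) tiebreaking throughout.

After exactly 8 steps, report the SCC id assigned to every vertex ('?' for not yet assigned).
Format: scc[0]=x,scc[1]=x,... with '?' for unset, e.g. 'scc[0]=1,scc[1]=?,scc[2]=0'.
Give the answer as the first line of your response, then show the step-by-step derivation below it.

scc[0]=1,scc[1]=2,scc[2]=0,scc[3]=3,scc[4]=4,scc[5]=?,scc[6]=1,scc[7]=1,scc[8]=3

step 1: low=(low[0]=0,low[1]=?,low[2]=1,low[3]=?,low[4]=?,low[5]=?,low[6]=?,low[7]=?,low[8]=?); scc=(scc[0]=?,scc[1]=?,scc[2]=0,scc[3]=?,scc[4]=?,scc[5]=?,scc[6]=?,scc[7]=?,scc[8]=?)
step 2: low=(low[0]=0,low[1]=?,low[2]=1,low[3]=?,low[4]=?,low[5]=?,low[6]=2,low[7]=0,low[8]=?); scc=(scc[0]=?,scc[1]=?,scc[2]=0,scc[3]=?,scc[4]=?,scc[5]=?,scc[6]=?,scc[7]=?,scc[8]=?)
step 3: low=(low[0]=0,low[1]=?,low[2]=1,low[3]=?,low[4]=?,low[5]=?,low[6]=0,low[7]=0,low[8]=?); scc=(scc[0]=?,scc[1]=?,scc[2]=0,scc[3]=?,scc[4]=?,scc[5]=?,scc[6]=?,scc[7]=?,scc[8]=?)
step 4: low=(low[0]=0,low[1]=?,low[2]=1,low[3]=?,low[4]=?,low[5]=?,low[6]=0,low[7]=0,low[8]=?); scc=(scc[0]=1,scc[1]=?,scc[2]=0,scc[3]=?,scc[4]=?,scc[5]=?,scc[6]=1,scc[7]=1,scc[8]=?)
step 5: low=(low[0]=0,low[1]=4,low[2]=1,low[3]=?,low[4]=?,low[5]=?,low[6]=0,low[7]=0,low[8]=?); scc=(scc[0]=1,scc[1]=2,scc[2]=0,scc[3]=?,scc[4]=?,scc[5]=?,scc[6]=1,scc[7]=1,scc[8]=?)
step 6: low=(low[0]=0,low[1]=4,low[2]=1,low[3]=5,low[4]=?,low[5]=?,low[6]=0,low[7]=0,low[8]=5); scc=(scc[0]=1,scc[1]=2,scc[2]=0,scc[3]=?,scc[4]=?,scc[5]=?,scc[6]=1,scc[7]=1,scc[8]=?)
step 7: low=(low[0]=0,low[1]=4,low[2]=1,low[3]=5,low[4]=?,low[5]=?,low[6]=0,low[7]=0,low[8]=5); scc=(scc[0]=1,scc[1]=2,scc[2]=0,scc[3]=3,scc[4]=?,scc[5]=?,scc[6]=1,scc[7]=1,scc[8]=3)
step 8: low=(low[0]=0,low[1]=4,low[2]=1,low[3]=5,low[4]=7,low[5]=?,low[6]=0,low[7]=0,low[8]=5); scc=(scc[0]=1,scc[1]=2,scc[2]=0,scc[3]=3,scc[4]=4,scc[5]=?,scc[6]=1,scc[7]=1,scc[8]=3)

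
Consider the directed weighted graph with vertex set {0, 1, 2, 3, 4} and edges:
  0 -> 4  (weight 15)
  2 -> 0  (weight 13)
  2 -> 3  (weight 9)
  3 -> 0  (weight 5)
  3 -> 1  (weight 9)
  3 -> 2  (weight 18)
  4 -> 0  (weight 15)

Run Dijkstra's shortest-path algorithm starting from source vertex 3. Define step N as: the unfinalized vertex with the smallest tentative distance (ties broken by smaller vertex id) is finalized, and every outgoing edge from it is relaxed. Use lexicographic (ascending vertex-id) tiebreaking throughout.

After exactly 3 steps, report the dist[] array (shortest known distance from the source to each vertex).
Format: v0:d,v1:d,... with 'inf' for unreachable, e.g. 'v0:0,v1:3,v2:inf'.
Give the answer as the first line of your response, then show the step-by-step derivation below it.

v0:5,v1:9,v2:18,v3:0,v4:20

step 1: dist = v0:5,v1:9,v2:18,v3:0,v4:inf
step 2: dist = v0:5,v1:9,v2:18,v3:0,v4:20
step 3: dist = v0:5,v1:9,v2:18,v3:0,v4:20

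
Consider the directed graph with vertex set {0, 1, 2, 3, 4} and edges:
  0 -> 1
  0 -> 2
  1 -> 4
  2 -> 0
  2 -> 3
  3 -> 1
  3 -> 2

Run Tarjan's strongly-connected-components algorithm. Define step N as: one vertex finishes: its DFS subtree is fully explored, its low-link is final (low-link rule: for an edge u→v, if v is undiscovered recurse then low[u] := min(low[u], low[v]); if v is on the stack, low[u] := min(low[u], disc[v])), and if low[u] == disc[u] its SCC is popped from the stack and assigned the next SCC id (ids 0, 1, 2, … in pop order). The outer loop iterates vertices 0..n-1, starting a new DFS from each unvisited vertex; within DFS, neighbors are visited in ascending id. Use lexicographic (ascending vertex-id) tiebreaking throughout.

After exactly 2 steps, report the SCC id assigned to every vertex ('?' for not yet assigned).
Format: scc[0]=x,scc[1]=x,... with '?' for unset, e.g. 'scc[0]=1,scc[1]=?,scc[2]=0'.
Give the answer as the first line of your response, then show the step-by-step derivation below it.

scc[0]=?,scc[1]=1,scc[2]=?,scc[3]=?,scc[4]=0

step 1: low=(low[0]=0,low[1]=1,low[2]=?,low[3]=?,low[4]=2); scc=(scc[0]=?,scc[1]=?,scc[2]=?,scc[3]=?,scc[4]=0)
step 2: low=(low[0]=0,low[1]=1,low[2]=?,low[3]=?,low[4]=2); scc=(scc[0]=?,scc[1]=1,scc[2]=?,scc[3]=?,scc[4]=0)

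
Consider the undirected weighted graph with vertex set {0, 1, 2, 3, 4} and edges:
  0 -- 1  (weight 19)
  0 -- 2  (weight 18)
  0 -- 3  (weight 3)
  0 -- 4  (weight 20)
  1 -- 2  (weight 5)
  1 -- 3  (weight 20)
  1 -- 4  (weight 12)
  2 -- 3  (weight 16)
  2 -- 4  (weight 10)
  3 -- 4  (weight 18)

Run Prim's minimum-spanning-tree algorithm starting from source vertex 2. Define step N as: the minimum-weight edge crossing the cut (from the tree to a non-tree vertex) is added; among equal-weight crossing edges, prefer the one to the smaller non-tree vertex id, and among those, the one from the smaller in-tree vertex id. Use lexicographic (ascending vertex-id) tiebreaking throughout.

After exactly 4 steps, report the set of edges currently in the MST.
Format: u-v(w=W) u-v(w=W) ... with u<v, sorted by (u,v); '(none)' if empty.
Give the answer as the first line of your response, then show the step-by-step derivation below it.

0-3(w=3) 1-2(w=5) 2-3(w=16) 2-4(w=10)

step 1: add edge 1-2 (w=5); MST = {1-2(w=5)}
step 2: add edge 2-4 (w=10); MST = {1-2(w=5) 2-4(w=10)}
step 3: add edge 2-3 (w=16); MST = {1-2(w=5) 2-3(w=16) 2-4(w=10)}
step 4: add edge 0-3 (w=3); MST = {0-3(w=3) 1-2(w=5) 2-3(w=16) 2-4(w=10)}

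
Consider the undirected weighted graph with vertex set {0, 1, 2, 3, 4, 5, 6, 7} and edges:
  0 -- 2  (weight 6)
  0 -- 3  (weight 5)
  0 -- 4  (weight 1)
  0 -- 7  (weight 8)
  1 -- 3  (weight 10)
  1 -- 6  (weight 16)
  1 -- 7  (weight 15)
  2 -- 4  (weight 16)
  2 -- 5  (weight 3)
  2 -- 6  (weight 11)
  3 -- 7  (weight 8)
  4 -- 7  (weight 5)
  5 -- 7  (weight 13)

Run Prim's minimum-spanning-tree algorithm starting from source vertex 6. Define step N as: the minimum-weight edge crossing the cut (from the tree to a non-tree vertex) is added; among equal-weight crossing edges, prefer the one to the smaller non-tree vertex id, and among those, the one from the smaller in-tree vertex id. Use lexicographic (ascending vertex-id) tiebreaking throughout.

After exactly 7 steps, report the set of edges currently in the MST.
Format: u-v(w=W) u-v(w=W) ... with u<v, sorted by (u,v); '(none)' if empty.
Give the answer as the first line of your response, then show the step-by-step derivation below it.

0-2(w=6) 0-3(w=5) 0-4(w=1) 1-3(w=10) 2-5(w=3) 2-6(w=11) 4-7(w=5)

step 1: add edge 2-6 (w=11); MST = {2-6(w=11)}
step 2: add edge 2-5 (w=3); MST = {2-5(w=3) 2-6(w=11)}
step 3: add edge 0-2 (w=6); MST = {0-2(w=6) 2-5(w=3) 2-6(w=11)}
step 4: add edge 0-4 (w=1); MST = {0-2(w=6) 0-4(w=1) 2-5(w=3) 2-6(w=11)}
step 5: add edge 0-3 (w=5); MST = {0-2(w=6) 0-3(w=5) 0-4(w=1) 2-5(w=3) 2-6(w=11)}
step 6: add edge 4-7 (w=5); MST = {0-2(w=6) 0-3(w=5) 0-4(w=1) 2-5(w=3) 2-6(w=11) 4-7(w=5)}
step 7: add edge 1-3 (w=10); MST = {0-2(w=6) 0-3(w=5) 0-4(w=1) 1-3(w=10) 2-5(w=3) 2-6(w=11) 4-7(w=5)}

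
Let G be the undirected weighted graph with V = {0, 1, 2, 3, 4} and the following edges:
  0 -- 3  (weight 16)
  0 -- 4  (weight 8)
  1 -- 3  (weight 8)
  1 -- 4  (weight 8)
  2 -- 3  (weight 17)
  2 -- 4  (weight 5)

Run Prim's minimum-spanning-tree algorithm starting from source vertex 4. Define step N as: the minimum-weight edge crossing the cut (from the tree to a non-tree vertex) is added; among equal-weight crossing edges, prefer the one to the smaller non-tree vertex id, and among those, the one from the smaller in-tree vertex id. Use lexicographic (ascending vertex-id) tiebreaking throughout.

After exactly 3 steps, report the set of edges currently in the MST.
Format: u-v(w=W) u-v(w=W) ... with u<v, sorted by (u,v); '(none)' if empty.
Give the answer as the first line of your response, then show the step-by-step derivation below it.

0-4(w=8) 1-4(w=8) 2-4(w=5)

step 1: add edge 2-4 (w=5); MST = {2-4(w=5)}
step 2: add edge 0-4 (w=8); MST = {0-4(w=8) 2-4(w=5)}
step 3: add edge 1-4 (w=8); MST = {0-4(w=8) 1-4(w=8) 2-4(w=5)}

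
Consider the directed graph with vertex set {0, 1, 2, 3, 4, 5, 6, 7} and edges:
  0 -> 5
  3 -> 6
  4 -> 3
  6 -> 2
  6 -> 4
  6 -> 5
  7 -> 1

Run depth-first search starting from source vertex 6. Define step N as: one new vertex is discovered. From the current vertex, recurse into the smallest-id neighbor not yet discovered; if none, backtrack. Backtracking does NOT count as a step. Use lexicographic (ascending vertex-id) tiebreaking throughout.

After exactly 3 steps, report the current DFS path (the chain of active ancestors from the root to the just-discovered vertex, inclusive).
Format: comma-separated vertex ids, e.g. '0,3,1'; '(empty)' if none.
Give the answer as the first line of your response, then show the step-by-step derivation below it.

6,4

step 1: discover 6; path=6; order=6
step 2: discover 2; path=6>2; order=6,2
step 3: discover 4; path=6>4; order=6,2,4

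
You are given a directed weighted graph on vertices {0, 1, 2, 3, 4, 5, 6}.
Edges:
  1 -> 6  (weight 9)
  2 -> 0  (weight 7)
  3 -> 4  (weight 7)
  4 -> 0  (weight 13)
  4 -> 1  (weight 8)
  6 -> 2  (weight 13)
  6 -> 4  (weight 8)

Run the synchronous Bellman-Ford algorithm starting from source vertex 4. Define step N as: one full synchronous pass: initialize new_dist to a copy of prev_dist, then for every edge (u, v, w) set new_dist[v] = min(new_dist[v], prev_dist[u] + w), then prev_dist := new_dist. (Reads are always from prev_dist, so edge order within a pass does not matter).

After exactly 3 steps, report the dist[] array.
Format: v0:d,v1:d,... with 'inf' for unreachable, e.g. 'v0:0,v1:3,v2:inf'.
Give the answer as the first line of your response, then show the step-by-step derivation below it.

v0:13,v1:8,v2:30,v3:inf,v4:0,v5:inf,v6:17

step 1: dist = v0:13,v1:8,v2:inf,v3:inf,v4:0,v5:inf,v6:inf
step 2: dist = v0:13,v1:8,v2:inf,v3:inf,v4:0,v5:inf,v6:17
step 3: dist = v0:13,v1:8,v2:30,v3:inf,v4:0,v5:inf,v6:17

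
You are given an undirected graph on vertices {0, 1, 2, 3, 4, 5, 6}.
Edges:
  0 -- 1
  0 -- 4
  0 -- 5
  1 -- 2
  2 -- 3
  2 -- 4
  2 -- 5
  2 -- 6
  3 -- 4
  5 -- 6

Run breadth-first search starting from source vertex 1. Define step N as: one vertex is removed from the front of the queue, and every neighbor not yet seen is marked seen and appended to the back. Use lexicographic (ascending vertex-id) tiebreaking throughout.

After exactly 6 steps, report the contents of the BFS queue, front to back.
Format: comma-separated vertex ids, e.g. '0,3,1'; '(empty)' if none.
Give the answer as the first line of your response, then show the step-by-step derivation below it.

6

step 1: dequeue 1; queue=[0,2]; order=1
step 2: dequeue 0; queue=[2,4,5]; order=1,0
step 3: dequeue 2; queue=[4,5,3,6]; order=1,0,2
step 4: dequeue 4; queue=[5,3,6]; order=1,0,2,4
step 5: dequeue 5; queue=[3,6]; order=1,0,2,4,5
step 6: dequeue 3; queue=[6]; order=1,0,2,4,5,3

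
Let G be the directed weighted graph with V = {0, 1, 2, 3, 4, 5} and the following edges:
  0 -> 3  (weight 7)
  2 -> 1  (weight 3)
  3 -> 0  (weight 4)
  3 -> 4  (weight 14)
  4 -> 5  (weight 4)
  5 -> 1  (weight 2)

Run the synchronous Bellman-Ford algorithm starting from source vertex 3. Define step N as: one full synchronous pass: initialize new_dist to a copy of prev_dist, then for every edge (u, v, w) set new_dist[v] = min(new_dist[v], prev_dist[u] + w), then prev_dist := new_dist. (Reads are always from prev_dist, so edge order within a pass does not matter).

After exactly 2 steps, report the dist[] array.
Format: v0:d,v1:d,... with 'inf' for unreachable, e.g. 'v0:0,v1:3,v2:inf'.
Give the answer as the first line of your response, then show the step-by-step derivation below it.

v0:4,v1:inf,v2:inf,v3:0,v4:14,v5:18

step 1: dist = v0:4,v1:inf,v2:inf,v3:0,v4:14,v5:inf
step 2: dist = v0:4,v1:inf,v2:inf,v3:0,v4:14,v5:18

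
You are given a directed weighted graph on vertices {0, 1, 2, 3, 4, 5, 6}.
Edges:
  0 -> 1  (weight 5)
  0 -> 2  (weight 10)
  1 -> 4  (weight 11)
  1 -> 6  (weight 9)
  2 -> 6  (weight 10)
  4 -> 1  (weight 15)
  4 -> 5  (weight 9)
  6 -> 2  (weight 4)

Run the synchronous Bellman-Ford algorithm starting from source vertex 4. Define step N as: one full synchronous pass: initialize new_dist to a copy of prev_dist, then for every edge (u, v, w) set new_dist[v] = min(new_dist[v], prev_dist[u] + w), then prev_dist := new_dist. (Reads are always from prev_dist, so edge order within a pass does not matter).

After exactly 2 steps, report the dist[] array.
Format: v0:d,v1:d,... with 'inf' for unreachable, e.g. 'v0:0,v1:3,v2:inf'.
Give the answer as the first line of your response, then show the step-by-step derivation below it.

v0:inf,v1:15,v2:inf,v3:inf,v4:0,v5:9,v6:24

step 1: dist = v0:inf,v1:15,v2:inf,v3:inf,v4:0,v5:9,v6:inf
step 2: dist = v0:inf,v1:15,v2:inf,v3:inf,v4:0,v5:9,v6:24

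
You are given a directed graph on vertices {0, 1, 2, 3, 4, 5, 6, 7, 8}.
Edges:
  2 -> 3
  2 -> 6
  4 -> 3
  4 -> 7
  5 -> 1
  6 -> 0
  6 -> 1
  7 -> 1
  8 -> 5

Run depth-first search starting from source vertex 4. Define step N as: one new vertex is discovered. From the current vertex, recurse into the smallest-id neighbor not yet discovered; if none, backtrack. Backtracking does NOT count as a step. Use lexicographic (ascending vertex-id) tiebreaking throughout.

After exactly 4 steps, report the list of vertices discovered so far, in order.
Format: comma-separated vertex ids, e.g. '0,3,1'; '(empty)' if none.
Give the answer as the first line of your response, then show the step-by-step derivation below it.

4,3,7,1

step 1: discover 4; path=4; order=4
step 2: discover 3; path=4>3; order=4,3
step 3: discover 7; path=4>7; order=4,3,7
step 4: discover 1; path=4>7>1; order=4,3,7,1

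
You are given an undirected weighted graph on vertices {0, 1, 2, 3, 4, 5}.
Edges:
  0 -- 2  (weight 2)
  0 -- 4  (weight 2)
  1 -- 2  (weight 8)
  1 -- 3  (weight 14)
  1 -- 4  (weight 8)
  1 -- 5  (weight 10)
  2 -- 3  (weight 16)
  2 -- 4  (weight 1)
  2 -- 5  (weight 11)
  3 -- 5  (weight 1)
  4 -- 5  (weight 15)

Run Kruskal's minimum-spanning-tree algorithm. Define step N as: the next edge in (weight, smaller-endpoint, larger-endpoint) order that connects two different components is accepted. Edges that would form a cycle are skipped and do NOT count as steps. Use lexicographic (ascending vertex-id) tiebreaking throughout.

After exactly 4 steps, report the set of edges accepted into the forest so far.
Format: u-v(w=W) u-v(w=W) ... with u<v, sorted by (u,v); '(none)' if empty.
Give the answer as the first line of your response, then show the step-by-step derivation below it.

0-2(w=2) 1-2(w=8) 2-4(w=1) 3-5(w=1)

step 1: add edge 2-4 (w=1); MST = {2-4(w=1)}
step 2: add edge 3-5 (w=1); MST = {2-4(w=1) 3-5(w=1)}
step 3: add edge 0-2 (w=2); MST = {0-2(w=2) 2-4(w=1) 3-5(w=1)}
step 4: add edge 1-2 (w=8); MST = {0-2(w=2) 1-2(w=8) 2-4(w=1) 3-5(w=1)}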